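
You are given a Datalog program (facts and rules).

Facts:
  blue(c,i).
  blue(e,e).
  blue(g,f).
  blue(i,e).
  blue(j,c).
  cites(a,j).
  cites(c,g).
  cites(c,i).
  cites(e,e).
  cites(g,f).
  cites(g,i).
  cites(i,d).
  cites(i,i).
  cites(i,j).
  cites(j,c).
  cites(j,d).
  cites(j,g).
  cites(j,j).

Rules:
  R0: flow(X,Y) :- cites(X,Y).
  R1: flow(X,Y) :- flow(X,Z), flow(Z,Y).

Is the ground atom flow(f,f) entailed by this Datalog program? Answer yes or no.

no

round 1: derive flow(a,j) via R0 from cites(a,j)
round 1: derive flow(c,g) via R0 from cites(c,g)
round 1: derive flow(c,i) via R0 from cites(c,i)
round 1: derive flow(e,e) via R0 from cites(e,e)
round 1: derive flow(g,f) via R0 from cites(g,f)
round 1: derive flow(g,i) via R0 from cites(g,i)
round 1: derive flow(i,d) via R0 from cites(i,d)
round 1: derive flow(i,i) via R0 from cites(i,i)
round 1: derive flow(i,j) via R0 from cites(i,j)
round 1: derive flow(j,c) via R0 from cites(j,c)
round 1: derive flow(j,d) via R0 from cites(j,d)
round 1: derive flow(j,g) via R0 from cites(j,g)
round 1: derive flow(j,j) via R0 from cites(j,j)
round 2: derive flow(a,c) via R1 from flow(a,j), flow(j,c)
round 2: derive flow(a,d) via R1 from flow(a,j), flow(j,d)
round 2: derive flow(a,g) via R1 from flow(a,j), flow(j,g)
round 2: derive flow(c,d) via R1 from flow(c,i), flow(i,d)
round 2: derive flow(c,f) via R1 from flow(c,g), flow(g,f)
round 2: derive flow(c,j) via R1 from flow(c,i), flow(i,j)
round 2: derive flow(g,d) via R1 from flow(g,i), flow(i,d)
round 2: derive flow(g,j) via R1 from flow(g,i), flow(i,j)
round 2: derive flow(i,c) via R1 from flow(i,j), flow(j,c)
round 2: derive flow(i,g) via R1 from flow(i,j), flow(j,g)
round 2: derive flow(j,f) via R1 from flow(j,g), flow(g,f)
round 2: derive flow(j,i) via R1 from flow(j,c), flow(c,i)
round 3: derive flow(a,f) via R1 from flow(a,c), flow(c,f)
round 3: derive flow(a,i) via R1 from flow(a,c), flow(c,i)
round 3: derive flow(c,c) via R1 from flow(c,i), flow(i,c)
round 3: derive flow(g,c) via R1 from flow(g,i), flow(i,c)
round 3: derive flow(g,g) via R1 from flow(g,i), flow(i,g)
round 3: derive flow(i,f) via R1 from flow(i,c), flow(c,f)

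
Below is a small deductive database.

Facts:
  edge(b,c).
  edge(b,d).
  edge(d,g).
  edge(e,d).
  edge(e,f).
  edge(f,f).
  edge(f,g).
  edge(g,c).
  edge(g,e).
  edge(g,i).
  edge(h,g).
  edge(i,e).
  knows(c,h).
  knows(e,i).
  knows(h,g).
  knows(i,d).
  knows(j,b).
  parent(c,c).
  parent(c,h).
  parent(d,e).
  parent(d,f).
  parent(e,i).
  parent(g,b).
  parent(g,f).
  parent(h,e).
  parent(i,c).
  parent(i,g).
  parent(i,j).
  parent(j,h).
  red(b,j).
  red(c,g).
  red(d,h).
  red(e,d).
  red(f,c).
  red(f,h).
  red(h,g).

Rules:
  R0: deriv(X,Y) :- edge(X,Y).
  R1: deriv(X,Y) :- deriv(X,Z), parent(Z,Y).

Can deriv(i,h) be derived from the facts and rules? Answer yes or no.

round 1: derive deriv(b,c) via R0 from edge(b,c)
round 1: derive deriv(b,d) via R0 from edge(b,d)
round 1: derive deriv(d,g) via R0 from edge(d,g)
round 1: derive deriv(e,d) via R0 from edge(e,d)
round 1: derive deriv(e,f) via R0 from edge(e,f)
round 1: derive deriv(f,f) via R0 from edge(f,f)
round 1: derive deriv(f,g) via R0 from edge(f,g)
round 1: derive deriv(g,c) via R0 from edge(g,c)
round 1: derive deriv(g,e) via R0 from edge(g,e)
round 1: derive deriv(g,i) via R0 from edge(g,i)
round 1: derive deriv(h,g) via R0 from edge(h,g)
round 1: derive deriv(i,e) via R0 from edge(i,e)
round 2: derive deriv(b,e) via R1 from deriv(b,d), parent(d,e)
round 2: derive deriv(b,f) via R1 from deriv(b,d), parent(d,f)
round 2: derive deriv(b,h) via R1 from deriv(b,c), parent(c,h)
round 2: derive deriv(d,b) via R1 from deriv(d,g), parent(g,b)
round 2: derive deriv(d,f) via R1 from deriv(d,g), parent(g,f)
round 2: derive deriv(e,e) via R1 from deriv(e,d), parent(d,e)
round 2: derive deriv(f,b) via R1 from deriv(f,g), parent(g,b)
round 2: derive deriv(g,g) via R1 from deriv(g,i), parent(i,g)
round 2: derive deriv(g,h) via R1 from deriv(g,c), parent(c,h)
round 2: derive deriv(g,j) via R1 from deriv(g,i), parent(i,j)
round 2: derive deriv(h,b) via R1 from deriv(h,g), parent(g,b)
round 2: derive deriv(h,f) via R1 from deriv(h,g), parent(g,f)
round 2: derive deriv(i,i) via R1 from deriv(i,e), parent(e,i)
round 3: derive deriv(b,i) via R1 from deriv(b,e), parent(e,i)
round 3: derive deriv(e,i) via R1 from deriv(e,e), parent(e,i)
round 3: derive deriv(g,b) via R1 from deriv(g,g), parent(g,b)
round 3: derive deriv(g,f) via R1 from deriv(g,g), parent(g,f)
round 3: derive deriv(i,c) via R1 from deriv(i,i), parent(i,c)
round 3: derive deriv(i,g) via R1 from deriv(i,i), parent(i,g)
round 3: derive deriv(i,j) via R1 from deriv(i,i), parent(i,j)
round 4: derive deriv(b,g) via R1 from deriv(b,i), parent(i,g)
round 4: derive deriv(b,j) via R1 from deriv(b,i), parent(i,j)
round 4: derive deriv(e,c) via R1 from deriv(e,i), parent(i,c)
round 4: derive deriv(e,g) via R1 from deriv(e,i), parent(i,g)
round 4: derive deriv(e,j) via R1 from deriv(e,i), parent(i,j)
round 4: derive deriv(i,b) via R1 from deriv(i,g), parent(g,b)
round 4: derive deriv(i,f) via R1 from deriv(i,g), parent(g,f)
round 4: derive deriv(i,h) via R1 from deriv(i,c), parent(c,h)
round 5: derive deriv(b,b) via R1 from deriv(b,g), parent(g,b)
round 5: derive deriv(e,b) via R1 from deriv(e,g), parent(g,b)
round 5: derive deriv(e,h) via R1 from deriv(e,c), parent(c,h)

yes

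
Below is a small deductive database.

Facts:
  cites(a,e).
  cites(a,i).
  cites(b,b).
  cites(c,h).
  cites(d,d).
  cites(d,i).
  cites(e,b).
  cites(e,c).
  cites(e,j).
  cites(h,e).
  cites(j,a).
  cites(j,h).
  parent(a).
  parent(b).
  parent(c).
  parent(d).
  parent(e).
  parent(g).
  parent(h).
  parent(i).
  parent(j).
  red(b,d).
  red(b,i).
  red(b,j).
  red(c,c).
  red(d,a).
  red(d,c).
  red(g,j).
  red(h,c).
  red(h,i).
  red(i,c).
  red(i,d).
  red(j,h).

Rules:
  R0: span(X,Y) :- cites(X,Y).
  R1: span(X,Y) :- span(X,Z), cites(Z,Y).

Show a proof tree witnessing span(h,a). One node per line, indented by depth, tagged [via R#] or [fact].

span(h,a)  [via R1]
  span(h,j)  [via R1]
    span(h,e)  [via R0]
      cites(h,e)  [fact]
    cites(e,j)  [fact]
  cites(j,a)  [fact]

round 1: derive span(a,e) via R0 from cites(a,e)
round 1: derive span(a,i) via R0 from cites(a,i)
round 1: derive span(b,b) via R0 from cites(b,b)
round 1: derive span(c,h) via R0 from cites(c,h)
round 1: derive span(d,d) via R0 from cites(d,d)
round 1: derive span(d,i) via R0 from cites(d,i)
round 1: derive span(e,b) via R0 from cites(e,b)
round 1: derive span(e,c) via R0 from cites(e,c)
round 1: derive span(e,j) via R0 from cites(e,j)
round 1: derive span(h,e) via R0 from cites(h,e)
round 1: derive span(j,a) via R0 from cites(j,a)
round 1: derive span(j,h) via R0 from cites(j,h)
round 2: derive span(a,b) via R1 from span(a,e), cites(e,b)
round 2: derive span(a,c) via R1 from span(a,e), cites(e,c)
round 2: derive span(a,j) via R1 from span(a,e), cites(e,j)
round 2: derive span(c,e) via R1 from span(c,h), cites(h,e)
round 2: derive span(e,a) via R1 from span(e,j), cites(j,a)
round 2: derive span(e,h) via R1 from span(e,c), cites(c,h)
round 2: derive span(h,b) via R1 from span(h,e), cites(e,b)
round 2: derive span(h,c) via R1 from span(h,e), cites(e,c)
round 2: derive span(h,j) via R1 from span(h,e), cites(e,j)
round 2: derive span(j,e) via R1 from span(j,a), cites(a,e)
round 2: derive span(j,i) via R1 from span(j,a), cites(a,i)
round 3: derive span(a,a) via R1 from span(a,j), cites(j,a)
round 3: derive span(a,h) via R1 from span(a,c), cites(c,h)
round 3: derive span(c,b) via R1 from span(c,e), cites(e,b)
round 3: derive span(c,c) via R1 from span(c,e), cites(e,c)
round 3: derive span(c,j) via R1 from span(c,e), cites(e,j)
round 3: derive span(e,e) via R1 from span(e,a), cites(a,e)
round 3: derive span(e,i) via R1 from span(e,a), cites(a,i)
round 3: derive span(h,a) via R1 from span(h,j), cites(j,a)
round 3: derive span(h,h) via R1 from span(h,c), cites(c,h)
round 3: derive span(j,b) via R1 from span(j,e), cites(e,b)
round 3: derive span(j,c) via R1 from span(j,e), cites(e,c)
round 3: derive span(j,j) via R1 from span(j,e), cites(e,j)
round 4: derive span(c,a) via R1 from span(c,j), cites(j,a)
round 4: derive span(h,i) via R1 from span(h,a), cites(a,i)
round 5: derive span(c,i) via R1 from span(c,a), cites(a,i)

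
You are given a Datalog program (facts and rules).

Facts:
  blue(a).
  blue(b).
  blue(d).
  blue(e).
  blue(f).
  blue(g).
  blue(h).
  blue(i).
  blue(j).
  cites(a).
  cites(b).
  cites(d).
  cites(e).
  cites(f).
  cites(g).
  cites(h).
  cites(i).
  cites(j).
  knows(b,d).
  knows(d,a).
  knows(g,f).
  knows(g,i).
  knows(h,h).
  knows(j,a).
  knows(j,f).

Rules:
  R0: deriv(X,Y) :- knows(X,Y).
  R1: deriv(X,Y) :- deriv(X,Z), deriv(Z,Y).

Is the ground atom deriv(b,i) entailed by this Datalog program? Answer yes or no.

no

round 1: derive deriv(b,d) via R0 from knows(b,d)
round 1: derive deriv(d,a) via R0 from knows(d,a)
round 1: derive deriv(g,f) via R0 from knows(g,f)
round 1: derive deriv(g,i) via R0 from knows(g,i)
round 1: derive deriv(h,h) via R0 from knows(h,h)
round 1: derive deriv(j,a) via R0 from knows(j,a)
round 1: derive deriv(j,f) via R0 from knows(j,f)
round 2: derive deriv(b,a) via R1 from deriv(b,d), deriv(d,a)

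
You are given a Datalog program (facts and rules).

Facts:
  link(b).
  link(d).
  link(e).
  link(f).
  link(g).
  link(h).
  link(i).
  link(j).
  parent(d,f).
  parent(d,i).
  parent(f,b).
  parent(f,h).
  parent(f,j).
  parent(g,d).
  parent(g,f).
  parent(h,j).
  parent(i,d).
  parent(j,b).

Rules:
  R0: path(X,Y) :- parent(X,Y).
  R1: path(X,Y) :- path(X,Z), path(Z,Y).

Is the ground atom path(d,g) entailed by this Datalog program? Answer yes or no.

no

round 1: derive path(d,f) via R0 from parent(d,f)
round 1: derive path(d,i) via R0 from parent(d,i)
round 1: derive path(f,b) via R0 from parent(f,b)
round 1: derive path(f,h) via R0 from parent(f,h)
round 1: derive path(f,j) via R0 from parent(f,j)
round 1: derive path(g,d) via R0 from parent(g,d)
round 1: derive path(g,f) via R0 from parent(g,f)
round 1: derive path(h,j) via R0 from parent(h,j)
round 1: derive path(i,d) via R0 from parent(i,d)
round 1: derive path(j,b) via R0 from parent(j,b)
round 2: derive path(d,b) via R1 from path(d,f), path(f,b)
round 2: derive path(d,d) via R1 from path(d,i), path(i,d)
round 2: derive path(d,h) via R1 from path(d,f), path(f,h)
round 2: derive path(d,j) via R1 from path(d,f), path(f,j)
round 2: derive path(g,b) via R1 from path(g,f), path(f,b)
round 2: derive path(g,h) via R1 from path(g,f), path(f,h)
round 2: derive path(g,i) via R1 from path(g,d), path(d,i)
round 2: derive path(g,j) via R1 from path(g,f), path(f,j)
round 2: derive path(h,b) via R1 from path(h,j), path(j,b)
round 2: derive path(i,f) via R1 from path(i,d), path(d,f)
round 2: derive path(i,i) via R1 from path(i,d), path(d,i)
round 3: derive path(i,b) via R1 from path(i,d), path(d,b)
round 3: derive path(i,h) via R1 from path(i,d), path(d,h)
round 3: derive path(i,j) via R1 from path(i,d), path(d,j)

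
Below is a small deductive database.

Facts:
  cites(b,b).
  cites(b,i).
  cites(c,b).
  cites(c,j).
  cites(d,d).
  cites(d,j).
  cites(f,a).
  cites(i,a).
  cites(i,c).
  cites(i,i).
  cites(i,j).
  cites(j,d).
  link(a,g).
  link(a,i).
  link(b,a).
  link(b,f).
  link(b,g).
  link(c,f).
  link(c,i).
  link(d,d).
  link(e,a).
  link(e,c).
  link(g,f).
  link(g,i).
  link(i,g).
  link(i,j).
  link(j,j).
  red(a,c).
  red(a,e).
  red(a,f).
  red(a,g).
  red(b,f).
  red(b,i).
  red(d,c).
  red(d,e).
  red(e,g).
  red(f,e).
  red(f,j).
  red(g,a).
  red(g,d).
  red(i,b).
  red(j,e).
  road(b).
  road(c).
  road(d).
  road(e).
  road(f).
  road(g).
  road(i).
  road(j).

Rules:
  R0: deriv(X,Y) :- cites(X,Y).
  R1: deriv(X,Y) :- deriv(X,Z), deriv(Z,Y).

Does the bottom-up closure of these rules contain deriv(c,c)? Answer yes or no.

yes

round 1: derive deriv(b,b) via R0 from cites(b,b)
round 1: derive deriv(b,i) via R0 from cites(b,i)
round 1: derive deriv(c,b) via R0 from cites(c,b)
round 1: derive deriv(c,j) via R0 from cites(c,j)
round 1: derive deriv(d,d) via R0 from cites(d,d)
round 1: derive deriv(d,j) via R0 from cites(d,j)
round 1: derive deriv(f,a) via R0 from cites(f,a)
round 1: derive deriv(i,a) via R0 from cites(i,a)
round 1: derive deriv(i,c) via R0 from cites(i,c)
round 1: derive deriv(i,i) via R0 from cites(i,i)
round 1: derive deriv(i,j) via R0 from cites(i,j)
round 1: derive deriv(j,d) via R0 from cites(j,d)
round 2: derive deriv(b,a) via R1 from deriv(b,i), deriv(i,a)
round 2: derive deriv(b,c) via R1 from deriv(b,i), deriv(i,c)
round 2: derive deriv(b,j) via R1 from deriv(b,i), deriv(i,j)
round 2: derive deriv(c,d) via R1 from deriv(c,j), deriv(j,d)
round 2: derive deriv(c,i) via R1 from deriv(c,b), deriv(b,i)
round 2: derive deriv(i,b) via R1 from deriv(i,c), deriv(c,b)
round 2: derive deriv(i,d) via R1 from deriv(i,j), deriv(j,d)
round 2: derive deriv(j,j) via R1 from deriv(j,d), deriv(d,j)
round 3: derive deriv(b,d) via R1 from deriv(b,c), deriv(c,d)
round 3: derive deriv(c,a) via R1 from deriv(c,b), deriv(b,a)
round 3: derive deriv(c,c) via R1 from deriv(c,b), deriv(b,c)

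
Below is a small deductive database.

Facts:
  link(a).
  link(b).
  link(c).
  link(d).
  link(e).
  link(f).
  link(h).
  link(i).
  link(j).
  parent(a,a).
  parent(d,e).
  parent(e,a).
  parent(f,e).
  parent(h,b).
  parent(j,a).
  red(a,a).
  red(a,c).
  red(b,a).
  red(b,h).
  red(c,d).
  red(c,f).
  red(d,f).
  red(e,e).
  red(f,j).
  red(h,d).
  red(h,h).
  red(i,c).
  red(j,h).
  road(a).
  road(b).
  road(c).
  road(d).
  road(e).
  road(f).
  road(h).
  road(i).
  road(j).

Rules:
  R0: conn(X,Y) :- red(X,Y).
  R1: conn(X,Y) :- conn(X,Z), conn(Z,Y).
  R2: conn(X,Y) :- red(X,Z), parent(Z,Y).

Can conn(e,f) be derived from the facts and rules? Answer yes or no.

round 1: derive conn(a,a) via R0 from red(a,a)
round 1: derive conn(a,c) via R0 from red(a,c)
round 1: derive conn(b,a) via R0 from red(b,a)
round 1: derive conn(b,h) via R0 from red(b,h)
round 1: derive conn(c,d) via R0 from red(c,d)
round 1: derive conn(c,f) via R0 from red(c,f)
round 1: derive conn(d,f) via R0 from red(d,f)
round 1: derive conn(e,e) via R0 from red(e,e)
round 1: derive conn(f,j) via R0 from red(f,j)
round 1: derive conn(h,d) via R0 from red(h,d)
round 1: derive conn(h,h) via R0 from red(h,h)
round 1: derive conn(i,c) via R0 from red(i,c)
round 1: derive conn(j,h) via R0 from red(j,h)
round 1: derive conn(b,b) via R2 from red(b,h), parent(h,b)
round 1: derive conn(c,e) via R2 from red(c,d), parent(d,e)
round 1: derive conn(d,e) via R2 from red(d,f), parent(f,e)
round 1: derive conn(e,a) via R2 from red(e,e), parent(e,a)
round 1: derive conn(f,a) via R2 from red(f,j), parent(j,a)
round 1: derive conn(h,b) via R2 from red(h,h), parent(h,b)
round 1: derive conn(h,e) via R2 from red(h,d), parent(d,e)
round 1: derive conn(j,b) via R2 from red(j,h), parent(h,b)
round 2: derive conn(a,d) via R1 from conn(a,c), conn(c,d)
round 2: derive conn(a,e) via R1 from conn(a,c), conn(c,e)
round 2: derive conn(a,f) via R1 from conn(a,c), conn(c,f)
round 2: derive conn(b,c) via R1 from conn(b,a), conn(a,c)
round 2: derive conn(b,d) via R1 from conn(b,h), conn(h,d)
round 2: derive conn(b,e) via R1 from conn(b,h), conn(h,e)
round 2: derive conn(c,a) via R1 from conn(c,e), conn(e,a)
round 2: derive conn(c,j) via R1 from conn(c,f), conn(f,j)
round 2: derive conn(d,a) via R1 from conn(d,e), conn(e,a)
round 2: derive conn(d,j) via R1 from conn(d,f), conn(f,j)
round 2: derive conn(e,c) via R1 from conn(e,a), conn(a,c)
round 2: derive conn(f,b) via R1 from conn(f,j), conn(j,b)
round 2: derive conn(f,c) via R1 from conn(f,a), conn(a,c)
round 2: derive conn(f,h) via R1 from conn(f,j), conn(j,h)
round 2: derive conn(h,a) via R1 from conn(h,b), conn(b,a)
round 2: derive conn(h,f) via R1 from conn(h,d), conn(d,f)
round 2: derive conn(i,d) via R1 from conn(i,c), conn(c,d)
round 2: derive conn(i,e) via R1 from conn(i,c), conn(c,e)
round 2: derive conn(i,f) via R1 from conn(i,c), conn(c,f)
round 2: derive conn(j,a) via R1 from conn(j,b), conn(b,a)
round 2: derive conn(j,d) via R1 from conn(j,h), conn(h,d)
round 2: derive conn(j,e) via R1 from conn(j,h), conn(h,e)
round 3: derive conn(a,b) via R1 from conn(a,f), conn(f,b)
round 3: derive conn(a,h) via R1 from conn(a,f), conn(f,h)
round 3: derive conn(a,j) via R1 from conn(a,c), conn(c,j)
round 3: derive conn(b,f) via R1 from conn(b,a), conn(a,f)
round 3: derive conn(b,j) via R1 from conn(b,c), conn(c,j)
round 3: derive conn(c,b) via R1 from conn(c,f), conn(f,b)
round 3: derive conn(c,c) via R1 from conn(c,a), conn(a,c)
round 3: derive conn(c,h) via R1 from conn(c,f), conn(f,h)
round 3: derive conn(d,b) via R1 from conn(d,f), conn(f,b)
round 3: derive conn(d,c) via R1 from conn(d,a), conn(a,c)
round 3: derive conn(d,d) via R1 from conn(d,a), conn(a,d)
round 3: derive conn(d,h) via R1 from conn(d,f), conn(f,h)
round 3: derive conn(e,d) via R1 from conn(e,a), conn(a,d)
round 3: derive conn(e,f) via R1 from conn(e,a), conn(a,f)
round 3: derive conn(e,j) via R1 from conn(e,c), conn(c,j)
round 3: derive conn(f,d) via R1 from conn(f,a), conn(a,d)
round 3: derive conn(f,e) via R1 from conn(f,a), conn(a,e)
round 3: derive conn(f,f) via R1 from conn(f,a), conn(a,f)
round 3: derive conn(h,c) via R1 from conn(h,a), conn(a,c)
round 3: derive conn(h,j) via R1 from conn(h,d), conn(d,j)
round 3: derive conn(i,a) via R1 from conn(i,c), conn(c,a)
round 3: derive conn(i,b) via R1 from conn(i,f), conn(f,b)
round 3: derive conn(i,h) via R1 from conn(i,f), conn(f,h)
round 3: derive conn(i,j) via R1 from conn(i,c), conn(c,j)
round 3: derive conn(j,c) via R1 from conn(j,a), conn(a,c)
round 3: derive conn(j,f) via R1 from conn(j,a), conn(a,f)
round 3: derive conn(j,j) via R1 from conn(j,d), conn(d,j)
round 4: derive conn(e,b) via R1 from conn(e,a), conn(a,b)
round 4: derive conn(e,h) via R1 from conn(e,a), conn(a,h)

yes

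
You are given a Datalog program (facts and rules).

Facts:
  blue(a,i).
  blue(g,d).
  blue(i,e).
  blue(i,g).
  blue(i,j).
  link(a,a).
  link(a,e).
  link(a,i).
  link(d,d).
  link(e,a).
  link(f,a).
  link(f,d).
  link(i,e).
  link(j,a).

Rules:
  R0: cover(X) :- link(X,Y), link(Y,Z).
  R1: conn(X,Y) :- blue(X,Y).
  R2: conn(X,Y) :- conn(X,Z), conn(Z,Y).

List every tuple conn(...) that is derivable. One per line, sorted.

conn(a,d)
conn(a,e)
conn(a,g)
conn(a,i)
conn(a,j)
conn(g,d)
conn(i,d)
conn(i,e)
conn(i,g)
conn(i,j)

round 1: derive conn(a,i) via R1 from blue(a,i)
round 1: derive conn(g,d) via R1 from blue(g,d)
round 1: derive conn(i,e) via R1 from blue(i,e)
round 1: derive conn(i,g) via R1 from blue(i,g)
round 1: derive conn(i,j) via R1 from blue(i,j)
round 2: derive conn(a,e) via R2 from conn(a,i), conn(i,e)
round 2: derive conn(a,g) via R2 from conn(a,i), conn(i,g)
round 2: derive conn(a,j) via R2 from conn(a,i), conn(i,j)
round 2: derive conn(i,d) via R2 from conn(i,g), conn(g,d)
round 3: derive conn(a,d) via R2 from conn(a,g), conn(g,d)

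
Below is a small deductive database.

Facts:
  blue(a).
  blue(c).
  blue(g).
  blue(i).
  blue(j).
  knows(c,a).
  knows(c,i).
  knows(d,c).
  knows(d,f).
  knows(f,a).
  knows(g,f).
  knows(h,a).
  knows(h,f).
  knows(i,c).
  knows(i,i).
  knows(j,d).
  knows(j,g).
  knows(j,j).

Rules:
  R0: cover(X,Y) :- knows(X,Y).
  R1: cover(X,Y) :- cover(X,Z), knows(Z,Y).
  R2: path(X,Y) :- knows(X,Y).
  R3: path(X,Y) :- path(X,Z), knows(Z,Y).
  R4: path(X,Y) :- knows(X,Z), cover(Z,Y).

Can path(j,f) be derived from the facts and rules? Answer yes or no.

round 1: derive cover(c,a) via R0 from knows(c,a)
round 1: derive cover(c,i) via R0 from knows(c,i)
round 1: derive cover(d,c) via R0 from knows(d,c)
round 1: derive cover(d,f) via R0 from knows(d,f)
round 1: derive cover(f,a) via R0 from knows(f,a)
round 1: derive cover(g,f) via R0 from knows(g,f)
round 1: derive cover(h,a) via R0 from knows(h,a)
round 1: derive cover(h,f) via R0 from knows(h,f)
round 1: derive cover(i,c) via R0 from knows(i,c)
round 1: derive cover(i,i) via R0 from knows(i,i)
round 1: derive cover(j,d) via R0 from knows(j,d)
round 1: derive cover(j,g) via R0 from knows(j,g)
round 1: derive cover(j,j) via R0 from knows(j,j)
round 1: derive path(c,a) via R2 from knows(c,a)
round 1: derive path(c,i) via R2 from knows(c,i)
round 1: derive path(d,c) via R2 from knows(d,c)
round 1: derive path(d,f) via R2 from knows(d,f)
round 1: derive path(f,a) via R2 from knows(f,a)
round 1: derive path(g,f) via R2 from knows(g,f)
round 1: derive path(h,a) via R2 from knows(h,a)
round 1: derive path(h,f) via R2 from knows(h,f)
round 1: derive path(i,c) via R2 from knows(i,c)
round 1: derive path(i,i) via R2 from knows(i,i)
round 1: derive path(j,d) via R2 from knows(j,d)
round 1: derive path(j,g) via R2 from knows(j,g)
round 1: derive path(j,j) via R2 from knows(j,j)
round 2: derive cover(c,c) via R1 from cover(c,i), knows(i,c)
round 2: derive cover(d,a) via R1 from cover(d,c), knows(c,a)
round 2: derive cover(d,i) via R1 from cover(d,c), knows(c,i)
round 2: derive cover(g,a) via R1 from cover(g,f), knows(f,a)
round 2: derive cover(i,a) via R1 from cover(i,c), knows(c,a)
round 2: derive cover(j,c) via R1 from cover(j,d), knows(d,c)
round 2: derive cover(j,f) via R1 from cover(j,d), knows(d,f)
round 2: derive path(c,c) via R3 from path(c,i), knows(i,c)
round 2: derive path(d,a) via R3 from path(d,c), knows(c,a)
round 2: derive path(d,i) via R3 from path(d,c), knows(c,i)
round 2: derive path(g,a) via R3 from path(g,f), knows(f,a)
round 2: derive path(i,a) via R3 from path(i,c), knows(c,a)
round 2: derive path(j,c) via R3 from path(j,d), knows(d,c)
round 2: derive path(j,f) via R3 from path(j,d), knows(d,f)
round 3: derive cover(j,a) via R1 from cover(j,c), knows(c,a)
round 3: derive cover(j,i) via R1 from cover(j,c), knows(c,i)
round 3: derive path(j,a) via R3 from path(j,c), knows(c,a)
round 3: derive path(j,i) via R3 from path(j,c), knows(c,i)

yes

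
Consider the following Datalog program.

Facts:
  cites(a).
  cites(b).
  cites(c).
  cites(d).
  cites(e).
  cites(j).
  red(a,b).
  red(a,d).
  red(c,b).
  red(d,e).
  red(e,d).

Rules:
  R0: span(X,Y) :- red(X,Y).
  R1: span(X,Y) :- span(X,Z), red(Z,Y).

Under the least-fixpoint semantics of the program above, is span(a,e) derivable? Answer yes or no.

round 1: derive span(a,b) via R0 from red(a,b)
round 1: derive span(a,d) via R0 from red(a,d)
round 1: derive span(c,b) via R0 from red(c,b)
round 1: derive span(d,e) via R0 from red(d,e)
round 1: derive span(e,d) via R0 from red(e,d)
round 2: derive span(a,e) via R1 from span(a,d), red(d,e)
round 2: derive span(d,d) via R1 from span(d,e), red(e,d)
round 2: derive span(e,e) via R1 from span(e,d), red(d,e)

yes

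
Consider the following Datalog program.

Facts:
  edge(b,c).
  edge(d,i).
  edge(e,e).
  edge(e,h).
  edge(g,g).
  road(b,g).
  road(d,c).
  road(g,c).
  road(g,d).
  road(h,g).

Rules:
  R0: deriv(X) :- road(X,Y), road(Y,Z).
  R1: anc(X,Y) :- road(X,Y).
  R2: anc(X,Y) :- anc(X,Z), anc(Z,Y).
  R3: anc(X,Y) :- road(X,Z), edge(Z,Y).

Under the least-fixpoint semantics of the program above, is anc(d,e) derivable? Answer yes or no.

round 1: derive anc(b,g) via R1 from road(b,g)
round 1: derive anc(d,c) via R1 from road(d,c)
round 1: derive anc(g,c) via R1 from road(g,c)
round 1: derive anc(g,d) via R1 from road(g,d)
round 1: derive anc(h,g) via R1 from road(h,g)
round 1: derive anc(g,i) via R3 from road(g,d), edge(d,i)
round 2: derive anc(b,c) via R2 from anc(b,g), anc(g,c)
round 2: derive anc(b,d) via R2 from anc(b,g), anc(g,d)
round 2: derive anc(b,i) via R2 from anc(b,g), anc(g,i)
round 2: derive anc(h,c) via R2 from anc(h,g), anc(g,c)
round 2: derive anc(h,d) via R2 from anc(h,g), anc(g,d)
round 2: derive anc(h,i) via R2 from anc(h,g), anc(g,i)

no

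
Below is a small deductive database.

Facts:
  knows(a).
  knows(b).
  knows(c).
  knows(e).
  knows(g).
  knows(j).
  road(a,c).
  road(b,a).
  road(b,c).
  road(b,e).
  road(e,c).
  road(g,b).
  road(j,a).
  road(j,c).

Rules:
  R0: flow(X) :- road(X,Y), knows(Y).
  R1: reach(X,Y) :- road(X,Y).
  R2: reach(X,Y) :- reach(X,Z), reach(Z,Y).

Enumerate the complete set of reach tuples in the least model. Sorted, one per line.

round 1: derive reach(a,c) via R1 from road(a,c)
round 1: derive reach(b,a) via R1 from road(b,a)
round 1: derive reach(b,c) via R1 from road(b,c)
round 1: derive reach(b,e) via R1 from road(b,e)
round 1: derive reach(e,c) via R1 from road(e,c)
round 1: derive reach(g,b) via R1 from road(g,b)
round 1: derive reach(j,a) via R1 from road(j,a)
round 1: derive reach(j,c) via R1 from road(j,c)
round 2: derive reach(g,a) via R2 from reach(g,b), reach(b,a)
round 2: derive reach(g,c) via R2 from reach(g,b), reach(b,c)
round 2: derive reach(g,e) via R2 from reach(g,b), reach(b,e)

reach(a,c)
reach(b,a)
reach(b,c)
reach(b,e)
reach(e,c)
reach(g,a)
reach(g,b)
reach(g,c)
reach(g,e)
reach(j,a)
reach(j,c)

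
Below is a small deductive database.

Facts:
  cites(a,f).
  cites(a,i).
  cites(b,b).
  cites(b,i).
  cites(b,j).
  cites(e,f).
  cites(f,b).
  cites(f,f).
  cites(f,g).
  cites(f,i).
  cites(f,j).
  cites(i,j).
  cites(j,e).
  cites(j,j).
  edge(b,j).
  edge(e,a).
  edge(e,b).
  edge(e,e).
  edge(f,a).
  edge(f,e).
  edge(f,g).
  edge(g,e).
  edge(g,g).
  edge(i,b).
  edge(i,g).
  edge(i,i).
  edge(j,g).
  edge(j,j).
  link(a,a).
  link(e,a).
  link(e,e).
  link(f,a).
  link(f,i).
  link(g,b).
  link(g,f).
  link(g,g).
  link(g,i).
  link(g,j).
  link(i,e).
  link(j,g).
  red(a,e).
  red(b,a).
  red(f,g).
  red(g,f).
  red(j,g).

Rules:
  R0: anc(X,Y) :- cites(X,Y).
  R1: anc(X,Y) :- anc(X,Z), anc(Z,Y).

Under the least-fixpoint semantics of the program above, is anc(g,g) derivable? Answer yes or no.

round 1: derive anc(a,f) via R0 from cites(a,f)
round 1: derive anc(a,i) via R0 from cites(a,i)
round 1: derive anc(b,b) via R0 from cites(b,b)
round 1: derive anc(b,i) via R0 from cites(b,i)
round 1: derive anc(b,j) via R0 from cites(b,j)
round 1: derive anc(e,f) via R0 from cites(e,f)
round 1: derive anc(f,b) via R0 from cites(f,b)
round 1: derive anc(f,f) via R0 from cites(f,f)
round 1: derive anc(f,g) via R0 from cites(f,g)
round 1: derive anc(f,i) via R0 from cites(f,i)
round 1: derive anc(f,j) via R0 from cites(f,j)
round 1: derive anc(i,j) via R0 from cites(i,j)
round 1: derive anc(j,e) via R0 from cites(j,e)
round 1: derive anc(j,j) via R0 from cites(j,j)
round 2: derive anc(a,b) via R1 from anc(a,f), anc(f,b)
round 2: derive anc(a,g) via R1 from anc(a,f), anc(f,g)
round 2: derive anc(a,j) via R1 from anc(a,f), anc(f,j)
round 2: derive anc(b,e) via R1 from anc(b,j), anc(j,e)
round 2: derive anc(e,b) via R1 from anc(e,f), anc(f,b)
round 2: derive anc(e,g) via R1 from anc(e,f), anc(f,g)
round 2: derive anc(e,i) via R1 from anc(e,f), anc(f,i)
round 2: derive anc(e,j) via R1 from anc(e,f), anc(f,j)
round 2: derive anc(f,e) via R1 from anc(f,j), anc(j,e)
round 2: derive anc(i,e) via R1 from anc(i,j), anc(j,e)
round 2: derive anc(j,f) via R1 from anc(j,e), anc(e,f)
round 3: derive anc(a,e) via R1 from anc(a,b), anc(b,e)
round 3: derive anc(b,f) via R1 from anc(b,e), anc(e,f)
round 3: derive anc(b,g) via R1 from anc(b,e), anc(e,g)
round 3: derive anc(e,e) via R1 from anc(e,b), anc(b,e)
round 3: derive anc(i,b) via R1 from anc(i,e), anc(e,b)
round 3: derive anc(i,f) via R1 from anc(i,e), anc(e,f)
round 3: derive anc(i,g) via R1 from anc(i,e), anc(e,g)
round 3: derive anc(i,i) via R1 from anc(i,e), anc(e,i)
round 3: derive anc(j,b) via R1 from anc(j,e), anc(e,b)
round 3: derive anc(j,g) via R1 from anc(j,e), anc(e,g)
round 3: derive anc(j,i) via R1 from anc(j,e), anc(e,i)

no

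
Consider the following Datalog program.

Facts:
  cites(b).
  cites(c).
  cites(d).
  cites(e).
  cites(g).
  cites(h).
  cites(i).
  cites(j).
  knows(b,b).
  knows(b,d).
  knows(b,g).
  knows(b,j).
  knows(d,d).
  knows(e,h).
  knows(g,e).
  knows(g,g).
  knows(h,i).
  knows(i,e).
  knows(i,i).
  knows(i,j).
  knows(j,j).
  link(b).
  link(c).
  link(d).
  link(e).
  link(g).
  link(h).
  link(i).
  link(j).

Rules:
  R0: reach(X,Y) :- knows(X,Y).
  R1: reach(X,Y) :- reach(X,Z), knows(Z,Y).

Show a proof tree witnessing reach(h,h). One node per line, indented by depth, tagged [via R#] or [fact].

round 1: derive reach(b,b) via R0 from knows(b,b)
round 1: derive reach(b,d) via R0 from knows(b,d)
round 1: derive reach(b,g) via R0 from knows(b,g)
round 1: derive reach(b,j) via R0 from knows(b,j)
round 1: derive reach(d,d) via R0 from knows(d,d)
round 1: derive reach(e,h) via R0 from knows(e,h)
round 1: derive reach(g,e) via R0 from knows(g,e)
round 1: derive reach(g,g) via R0 from knows(g,g)
round 1: derive reach(h,i) via R0 from knows(h,i)
round 1: derive reach(i,e) via R0 from knows(i,e)
round 1: derive reach(i,i) via R0 from knows(i,i)
round 1: derive reach(i,j) via R0 from knows(i,j)
round 1: derive reach(j,j) via R0 from knows(j,j)
round 2: derive reach(b,e) via R1 from reach(b,g), knows(g,e)
round 2: derive reach(e,i) via R1 from reach(e,h), knows(h,i)
round 2: derive reach(g,h) via R1 from reach(g,e), knows(e,h)
round 2: derive reach(h,e) via R1 from reach(h,i), knows(i,e)
round 2: derive reach(h,j) via R1 from reach(h,i), knows(i,j)
round 2: derive reach(i,h) via R1 from reach(i,e), knows(e,h)
round 3: derive reach(b,h) via R1 from reach(b,e), knows(e,h)
round 3: derive reach(e,e) via R1 from reach(e,i), knows(i,e)
round 3: derive reach(e,j) via R1 from reach(e,i), knows(i,j)
round 3: derive reach(g,i) via R1 from reach(g,h), knows(h,i)
round 3: derive reach(h,h) via R1 from reach(h,e), knows(e,h)
round 4: derive reach(b,i) via R1 from reach(b,h), knows(h,i)
round 4: derive reach(g,j) via R1 from reach(g,i), knows(i,j)

reach(h,h)  [via R1]
  reach(h,e)  [via R1]
    reach(h,i)  [via R0]
      knows(h,i)  [fact]
    knows(i,e)  [fact]
  knows(e,h)  [fact]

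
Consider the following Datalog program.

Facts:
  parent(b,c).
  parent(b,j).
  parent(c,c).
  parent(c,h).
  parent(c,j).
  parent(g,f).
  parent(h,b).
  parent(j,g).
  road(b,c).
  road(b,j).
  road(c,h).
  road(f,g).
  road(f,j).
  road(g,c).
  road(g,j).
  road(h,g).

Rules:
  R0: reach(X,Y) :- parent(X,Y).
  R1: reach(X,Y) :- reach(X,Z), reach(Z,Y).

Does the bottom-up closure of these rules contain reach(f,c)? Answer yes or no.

no

round 1: derive reach(b,c) via R0 from parent(b,c)
round 1: derive reach(b,j) via R0 from parent(b,j)
round 1: derive reach(c,c) via R0 from parent(c,c)
round 1: derive reach(c,h) via R0 from parent(c,h)
round 1: derive reach(c,j) via R0 from parent(c,j)
round 1: derive reach(g,f) via R0 from parent(g,f)
round 1: derive reach(h,b) via R0 from parent(h,b)
round 1: derive reach(j,g) via R0 from parent(j,g)
round 2: derive reach(b,g) via R1 from reach(b,j), reach(j,g)
round 2: derive reach(b,h) via R1 from reach(b,c), reach(c,h)
round 2: derive reach(c,b) via R1 from reach(c,h), reach(h,b)
round 2: derive reach(c,g) via R1 from reach(c,j), reach(j,g)
round 2: derive reach(h,c) via R1 from reach(h,b), reach(b,c)
round 2: derive reach(h,j) via R1 from reach(h,b), reach(b,j)
round 2: derive reach(j,f) via R1 from reach(j,g), reach(g,f)
round 3: derive reach(b,b) via R1 from reach(b,c), reach(c,b)
round 3: derive reach(b,f) via R1 from reach(b,g), reach(g,f)
round 3: derive reach(c,f) via R1 from reach(c,g), reach(g,f)
round 3: derive reach(h,f) via R1 from reach(h,j), reach(j,f)
round 3: derive reach(h,g) via R1 from reach(h,b), reach(b,g)
round 3: derive reach(h,h) via R1 from reach(h,b), reach(b,h)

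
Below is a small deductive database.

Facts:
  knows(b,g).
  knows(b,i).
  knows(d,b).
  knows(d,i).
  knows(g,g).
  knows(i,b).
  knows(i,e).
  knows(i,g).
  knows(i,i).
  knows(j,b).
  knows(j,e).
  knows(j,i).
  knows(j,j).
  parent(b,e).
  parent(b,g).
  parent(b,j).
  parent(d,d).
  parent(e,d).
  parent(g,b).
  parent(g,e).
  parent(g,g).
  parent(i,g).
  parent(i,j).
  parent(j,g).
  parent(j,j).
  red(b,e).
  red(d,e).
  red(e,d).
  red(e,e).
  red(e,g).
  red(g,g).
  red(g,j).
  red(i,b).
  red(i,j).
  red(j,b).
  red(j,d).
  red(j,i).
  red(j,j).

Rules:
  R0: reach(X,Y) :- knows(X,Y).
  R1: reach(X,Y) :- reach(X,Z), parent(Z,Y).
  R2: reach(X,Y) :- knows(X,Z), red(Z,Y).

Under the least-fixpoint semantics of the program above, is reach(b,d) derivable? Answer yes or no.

yes

round 1: derive reach(b,g) via R0 from knows(b,g)
round 1: derive reach(b,i) via R0 from knows(b,i)
round 1: derive reach(d,b) via R0 from knows(d,b)
round 1: derive reach(d,i) via R0 from knows(d,i)
round 1: derive reach(g,g) via R0 from knows(g,g)
round 1: derive reach(i,b) via R0 from knows(i,b)
round 1: derive reach(i,e) via R0 from knows(i,e)
round 1: derive reach(i,g) via R0 from knows(i,g)
round 1: derive reach(i,i) via R0 from knows(i,i)
round 1: derive reach(j,b) via R0 from knows(j,b)
round 1: derive reach(j,e) via R0 from knows(j,e)
round 1: derive reach(j,i) via R0 from knows(j,i)
round 1: derive reach(j,j) via R0 from knows(j,j)
round 1: derive reach(b,b) via R2 from knows(b,i), red(i,b)
round 1: derive reach(b,j) via R2 from knows(b,g), red(g,j)
round 1: derive reach(d,e) via R2 from knows(d,b), red(b,e)
round 1: derive reach(d,j) via R2 from knows(d,i), red(i,j)
round 1: derive reach(g,j) via R2 from knows(g,g), red(g,j)
round 1: derive reach(i,d) via R2 from knows(i,e), red(e,d)
round 1: derive reach(i,j) via R2 from knows(i,g), red(g,j)
round 1: derive reach(j,d) via R2 from knows(j,e), red(e,d)
round 1: derive reach(j,g) via R2 from knows(j,e), red(e,g)
round 2: derive reach(b,e) via R1 from reach(b,b), parent(b,e)
round 2: derive reach(d,d) via R1 from reach(d,e), parent(e,d)
round 2: derive reach(d,g) via R1 from reach(d,b), parent(b,g)
round 2: derive reach(g,b) via R1 from reach(g,g), parent(g,b)
round 2: derive reach(g,e) via R1 from reach(g,g), parent(g,e)
round 3: derive reach(b,d) via R1 from reach(b,e), parent(e,d)
round 3: derive reach(g,d) via R1 from reach(g,e), parent(e,d)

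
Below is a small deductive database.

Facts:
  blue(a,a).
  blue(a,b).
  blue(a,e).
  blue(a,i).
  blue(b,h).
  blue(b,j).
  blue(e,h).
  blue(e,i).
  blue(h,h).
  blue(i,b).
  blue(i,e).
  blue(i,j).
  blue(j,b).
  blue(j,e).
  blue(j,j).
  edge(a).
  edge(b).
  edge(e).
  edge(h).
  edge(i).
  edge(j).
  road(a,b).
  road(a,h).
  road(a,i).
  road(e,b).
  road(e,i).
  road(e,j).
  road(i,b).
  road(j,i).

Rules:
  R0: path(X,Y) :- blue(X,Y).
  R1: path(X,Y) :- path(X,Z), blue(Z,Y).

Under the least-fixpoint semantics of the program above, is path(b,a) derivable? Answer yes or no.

round 1: derive path(a,a) via R0 from blue(a,a)
round 1: derive path(a,b) via R0 from blue(a,b)
round 1: derive path(a,e) via R0 from blue(a,e)
round 1: derive path(a,i) via R0 from blue(a,i)
round 1: derive path(b,h) via R0 from blue(b,h)
round 1: derive path(b,j) via R0 from blue(b,j)
round 1: derive path(e,h) via R0 from blue(e,h)
round 1: derive path(e,i) via R0 from blue(e,i)
round 1: derive path(h,h) via R0 from blue(h,h)
round 1: derive path(i,b) via R0 from blue(i,b)
round 1: derive path(i,e) via R0 from blue(i,e)
round 1: derive path(i,j) via R0 from blue(i,j)
round 1: derive path(j,b) via R0 from blue(j,b)
round 1: derive path(j,e) via R0 from blue(j,e)
round 1: derive path(j,j) via R0 from blue(j,j)
round 2: derive path(a,h) via R1 from path(a,b), blue(b,h)
round 2: derive path(a,j) via R1 from path(a,b), blue(b,j)
round 2: derive path(b,b) via R1 from path(b,j), blue(j,b)
round 2: derive path(b,e) via R1 from path(b,j), blue(j,e)
round 2: derive path(e,b) via R1 from path(e,i), blue(i,b)
round 2: derive path(e,e) via R1 from path(e,i), blue(i,e)
round 2: derive path(e,j) via R1 from path(e,i), blue(i,j)
round 2: derive path(i,h) via R1 from path(i,b), blue(b,h)
round 2: derive path(i,i) via R1 from path(i,e), blue(e,i)
round 2: derive path(j,h) via R1 from path(j,b), blue(b,h)
round 2: derive path(j,i) via R1 from path(j,e), blue(e,i)
round 3: derive path(b,i) via R1 from path(b,e), blue(e,i)

no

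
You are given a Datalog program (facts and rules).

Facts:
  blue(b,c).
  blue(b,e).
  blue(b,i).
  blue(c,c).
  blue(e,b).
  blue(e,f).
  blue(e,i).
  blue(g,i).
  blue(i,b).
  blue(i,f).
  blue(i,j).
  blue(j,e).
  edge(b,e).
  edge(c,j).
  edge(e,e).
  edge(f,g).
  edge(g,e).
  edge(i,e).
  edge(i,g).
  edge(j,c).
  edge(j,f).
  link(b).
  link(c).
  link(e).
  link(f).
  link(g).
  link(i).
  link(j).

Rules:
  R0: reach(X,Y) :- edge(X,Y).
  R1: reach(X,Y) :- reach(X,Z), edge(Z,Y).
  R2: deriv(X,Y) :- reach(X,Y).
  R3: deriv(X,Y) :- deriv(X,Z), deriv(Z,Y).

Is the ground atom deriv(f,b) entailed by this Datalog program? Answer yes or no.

no

round 1: derive reach(b,e) via R0 from edge(b,e)
round 1: derive reach(c,j) via R0 from edge(c,j)
round 1: derive reach(e,e) via R0 from edge(e,e)
round 1: derive reach(f,g) via R0 from edge(f,g)
round 1: derive reach(g,e) via R0 from edge(g,e)
round 1: derive reach(i,e) via R0 from edge(i,e)
round 1: derive reach(i,g) via R0 from edge(i,g)
round 1: derive reach(j,c) via R0 from edge(j,c)
round 1: derive reach(j,f) via R0 from edge(j,f)
round 2: derive reach(c,c) via R1 from reach(c,j), edge(j,c)
round 2: derive reach(c,f) via R1 from reach(c,j), edge(j,f)
round 2: derive reach(f,e) via R1 from reach(f,g), edge(g,e)
round 2: derive reach(j,g) via R1 from reach(j,f), edge(f,g)
round 2: derive reach(j,j) via R1 from reach(j,c), edge(c,j)
round 2: derive deriv(b,e) via R2 from reach(b,e)
round 2: derive deriv(c,j) via R2 from reach(c,j)
round 2: derive deriv(e,e) via R2 from reach(e,e)
round 2: derive deriv(f,g) via R2 from reach(f,g)
round 2: derive deriv(g,e) via R2 from reach(g,e)
round 2: derive deriv(i,e) via R2 from reach(i,e)
round 2: derive deriv(i,g) via R2 from reach(i,g)
round 2: derive deriv(j,c) via R2 from reach(j,c)
round 2: derive deriv(j,f) via R2 from reach(j,f)
round 3: derive reach(c,g) via R1 from reach(c,f), edge(f,g)
round 3: derive reach(j,e) via R1 from reach(j,g), edge(g,e)
round 3: derive deriv(c,c) via R2 from reach(c,c)
round 3: derive deriv(c,f) via R2 from reach(c,f)
round 3: derive deriv(f,e) via R2 from reach(f,e)
round 3: derive deriv(j,g) via R2 from reach(j,g)
round 3: derive deriv(j,j) via R2 from reach(j,j)
round 4: derive reach(c,e) via R1 from reach(c,g), edge(g,e)
round 4: derive deriv(c,g) via R2 from reach(c,g)
round 4: derive deriv(j,e) via R2 from reach(j,e)
round 4: derive deriv(c,e) via R3 from deriv(c,f), deriv(f,e)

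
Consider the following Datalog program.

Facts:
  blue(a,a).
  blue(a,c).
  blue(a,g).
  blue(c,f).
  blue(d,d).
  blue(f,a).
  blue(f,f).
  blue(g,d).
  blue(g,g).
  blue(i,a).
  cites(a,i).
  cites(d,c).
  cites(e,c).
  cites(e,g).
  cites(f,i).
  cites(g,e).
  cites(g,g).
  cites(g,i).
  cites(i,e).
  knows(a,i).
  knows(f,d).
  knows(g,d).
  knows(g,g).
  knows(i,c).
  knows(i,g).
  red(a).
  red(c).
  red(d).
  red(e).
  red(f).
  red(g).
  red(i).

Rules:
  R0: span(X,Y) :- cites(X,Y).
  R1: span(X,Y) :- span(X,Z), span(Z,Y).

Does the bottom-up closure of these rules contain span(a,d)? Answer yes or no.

round 1: derive span(a,i) via R0 from cites(a,i)
round 1: derive span(d,c) via R0 from cites(d,c)
round 1: derive span(e,c) via R0 from cites(e,c)
round 1: derive span(e,g) via R0 from cites(e,g)
round 1: derive span(f,i) via R0 from cites(f,i)
round 1: derive span(g,e) via R0 from cites(g,e)
round 1: derive span(g,g) via R0 from cites(g,g)
round 1: derive span(g,i) via R0 from cites(g,i)
round 1: derive span(i,e) via R0 from cites(i,e)
round 2: derive span(a,e) via R1 from span(a,i), span(i,e)
round 2: derive span(e,e) via R1 from span(e,g), span(g,e)
round 2: derive span(e,i) via R1 from span(e,g), span(g,i)
round 2: derive span(f,e) via R1 from span(f,i), span(i,e)
round 2: derive span(g,c) via R1 from span(g,e), span(e,c)
round 2: derive span(i,c) via R1 from span(i,e), span(e,c)
round 2: derive span(i,g) via R1 from span(i,e), span(e,g)
round 3: derive span(a,c) via R1 from span(a,e), span(e,c)
round 3: derive span(a,g) via R1 from span(a,e), span(e,g)
round 3: derive span(f,c) via R1 from span(f,e), span(e,c)
round 3: derive span(f,g) via R1 from span(f,e), span(e,g)
round 3: derive span(i,i) via R1 from span(i,e), span(e,i)

no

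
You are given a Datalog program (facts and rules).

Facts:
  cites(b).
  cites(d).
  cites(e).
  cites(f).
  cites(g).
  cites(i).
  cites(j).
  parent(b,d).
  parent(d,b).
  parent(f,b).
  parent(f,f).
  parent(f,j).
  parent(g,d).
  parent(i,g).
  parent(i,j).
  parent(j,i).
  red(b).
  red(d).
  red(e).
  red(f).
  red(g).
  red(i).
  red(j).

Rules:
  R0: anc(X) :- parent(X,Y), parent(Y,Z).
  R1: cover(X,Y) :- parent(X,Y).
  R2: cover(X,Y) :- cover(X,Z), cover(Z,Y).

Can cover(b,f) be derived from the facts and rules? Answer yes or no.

round 1: derive cover(b,d) via R1 from parent(b,d)
round 1: derive cover(d,b) via R1 from parent(d,b)
round 1: derive cover(f,b) via R1 from parent(f,b)
round 1: derive cover(f,f) via R1 from parent(f,f)
round 1: derive cover(f,j) via R1 from parent(f,j)
round 1: derive cover(g,d) via R1 from parent(g,d)
round 1: derive cover(i,g) via R1 from parent(i,g)
round 1: derive cover(i,j) via R1 from parent(i,j)
round 1: derive cover(j,i) via R1 from parent(j,i)
round 2: derive cover(b,b) via R2 from cover(b,d), cover(d,b)
round 2: derive cover(d,d) via R2 from cover(d,b), cover(b,d)
round 2: derive cover(f,d) via R2 from cover(f,b), cover(b,d)
round 2: derive cover(f,i) via R2 from cover(f,j), cover(j,i)
round 2: derive cover(g,b) via R2 from cover(g,d), cover(d,b)
round 2: derive cover(i,d) via R2 from cover(i,g), cover(g,d)
round 2: derive cover(i,i) via R2 from cover(i,j), cover(j,i)
round 2: derive cover(j,g) via R2 from cover(j,i), cover(i,g)
round 2: derive cover(j,j) via R2 from cover(j,i), cover(i,j)
round 3: derive cover(f,g) via R2 from cover(f,i), cover(i,g)
round 3: derive cover(i,b) via R2 from cover(i,d), cover(d,b)
round 3: derive cover(j,b) via R2 from cover(j,g), cover(g,b)
round 3: derive cover(j,d) via R2 from cover(j,g), cover(g,d)

no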